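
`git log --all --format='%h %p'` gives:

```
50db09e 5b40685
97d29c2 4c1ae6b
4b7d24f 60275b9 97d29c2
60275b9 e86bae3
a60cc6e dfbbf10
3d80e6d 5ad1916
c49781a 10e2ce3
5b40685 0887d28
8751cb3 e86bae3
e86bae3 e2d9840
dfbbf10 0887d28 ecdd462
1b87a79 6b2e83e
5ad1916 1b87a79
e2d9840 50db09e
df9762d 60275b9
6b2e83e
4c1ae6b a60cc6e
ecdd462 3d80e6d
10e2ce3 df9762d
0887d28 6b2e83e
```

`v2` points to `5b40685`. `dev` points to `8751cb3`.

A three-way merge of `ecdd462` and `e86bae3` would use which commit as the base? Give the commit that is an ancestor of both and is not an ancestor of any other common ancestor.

Ancestors of ecdd462: {1b87a79, 3d80e6d, 5ad1916, 6b2e83e, ecdd462}.
Ancestors of e86bae3: {0887d28, 50db09e, 5b40685, 6b2e83e, e2d9840, e86bae3}.
Common ancestors: {6b2e83e}.
The only common ancestor is 6b2e83e, so it is the merge base.

6b2e83e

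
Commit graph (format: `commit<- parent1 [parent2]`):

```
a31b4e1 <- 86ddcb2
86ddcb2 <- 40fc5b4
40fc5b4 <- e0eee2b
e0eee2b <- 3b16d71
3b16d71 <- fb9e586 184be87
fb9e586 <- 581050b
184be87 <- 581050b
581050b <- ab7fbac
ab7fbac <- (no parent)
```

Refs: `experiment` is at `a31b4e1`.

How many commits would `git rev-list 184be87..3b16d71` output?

Reachable from 3b16d71: {184be87, 3b16d71, 581050b, ab7fbac, fb9e586}.
Reachable from 184be87: {184be87, 581050b, ab7fbac}.
In 3b16d71's history but not 184be87's: {3b16d71, fb9e586} — 2 commits.

2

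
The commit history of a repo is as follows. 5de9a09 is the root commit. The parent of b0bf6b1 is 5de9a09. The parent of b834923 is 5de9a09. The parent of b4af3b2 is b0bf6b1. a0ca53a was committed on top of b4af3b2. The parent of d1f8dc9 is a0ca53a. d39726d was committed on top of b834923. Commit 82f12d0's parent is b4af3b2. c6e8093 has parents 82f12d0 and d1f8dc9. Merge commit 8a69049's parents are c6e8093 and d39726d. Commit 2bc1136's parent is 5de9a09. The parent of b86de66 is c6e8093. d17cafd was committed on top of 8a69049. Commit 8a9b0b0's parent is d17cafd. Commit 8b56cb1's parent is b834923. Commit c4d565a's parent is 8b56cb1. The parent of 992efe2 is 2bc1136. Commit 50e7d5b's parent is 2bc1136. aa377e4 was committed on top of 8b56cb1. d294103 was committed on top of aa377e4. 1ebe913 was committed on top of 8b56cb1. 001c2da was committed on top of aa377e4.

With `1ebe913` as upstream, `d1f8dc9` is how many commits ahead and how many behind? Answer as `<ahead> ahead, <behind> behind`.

Reachable from d1f8dc9: {5de9a09, a0ca53a, b0bf6b1, b4af3b2, d1f8dc9}.
Reachable from 1ebe913: {1ebe913, 5de9a09, 8b56cb1, b834923}.
Only in d1f8dc9's history (ahead): {a0ca53a, b0bf6b1, b4af3b2, d1f8dc9} — 4.
Only in 1ebe913's history (behind): {1ebe913, 8b56cb1, b834923} — 3.

4 ahead, 3 behind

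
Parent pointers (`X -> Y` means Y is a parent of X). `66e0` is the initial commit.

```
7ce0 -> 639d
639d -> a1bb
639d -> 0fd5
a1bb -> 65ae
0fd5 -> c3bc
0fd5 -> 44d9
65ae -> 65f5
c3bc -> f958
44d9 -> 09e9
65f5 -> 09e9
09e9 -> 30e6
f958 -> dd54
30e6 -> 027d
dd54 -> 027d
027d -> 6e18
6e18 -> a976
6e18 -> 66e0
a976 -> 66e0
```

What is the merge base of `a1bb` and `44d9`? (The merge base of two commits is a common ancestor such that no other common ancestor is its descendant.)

Ancestors of a1bb: {027d, 09e9, 30e6, 65ae, 65f5, 66e0, 6e18, a1bb, a976}.
Ancestors of 44d9: {027d, 09e9, 30e6, 44d9, 66e0, 6e18, a976}.
Common ancestors: {027d, 09e9, 30e6, 66e0, 6e18, a976}.
Among these, 09e9 is not an ancestor of any other common ancestor — it is the merge base.

09e9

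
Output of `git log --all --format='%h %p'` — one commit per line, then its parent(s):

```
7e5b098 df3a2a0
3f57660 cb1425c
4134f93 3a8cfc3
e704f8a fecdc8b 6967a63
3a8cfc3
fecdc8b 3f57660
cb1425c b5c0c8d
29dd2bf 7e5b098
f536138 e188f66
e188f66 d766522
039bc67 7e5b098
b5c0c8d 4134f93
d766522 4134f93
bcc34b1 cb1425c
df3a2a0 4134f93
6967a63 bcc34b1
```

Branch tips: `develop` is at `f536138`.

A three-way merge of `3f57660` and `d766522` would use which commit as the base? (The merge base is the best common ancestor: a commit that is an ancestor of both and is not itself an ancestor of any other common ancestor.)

Ancestors of 3f57660: {3a8cfc3, 3f57660, 4134f93, b5c0c8d, cb1425c}.
Ancestors of d766522: {3a8cfc3, 4134f93, d766522}.
Common ancestors: {3a8cfc3, 4134f93}.
Among these, 4134f93 is not an ancestor of any other common ancestor — it is the merge base.

4134f93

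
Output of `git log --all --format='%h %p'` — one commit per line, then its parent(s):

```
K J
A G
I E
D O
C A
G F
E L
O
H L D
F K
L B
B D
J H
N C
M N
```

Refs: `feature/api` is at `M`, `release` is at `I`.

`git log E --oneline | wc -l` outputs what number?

5

Walking parent pointers from E: reachable set = {B, D, E, L, O}.
That is 5 commits.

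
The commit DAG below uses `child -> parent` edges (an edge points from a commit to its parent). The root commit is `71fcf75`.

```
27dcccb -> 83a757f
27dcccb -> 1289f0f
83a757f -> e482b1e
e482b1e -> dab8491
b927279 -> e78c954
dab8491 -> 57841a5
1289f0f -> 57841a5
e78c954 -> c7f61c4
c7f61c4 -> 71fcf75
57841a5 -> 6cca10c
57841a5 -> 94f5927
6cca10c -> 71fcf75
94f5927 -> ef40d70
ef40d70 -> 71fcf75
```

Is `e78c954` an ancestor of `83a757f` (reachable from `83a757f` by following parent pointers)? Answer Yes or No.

No

Ancestors of 83a757f: {57841a5, 6cca10c, 71fcf75, 83a757f, 94f5927, dab8491, e482b1e, ef40d70}.
e78c954 is not in that set, so it is not an ancestor of 83a757f.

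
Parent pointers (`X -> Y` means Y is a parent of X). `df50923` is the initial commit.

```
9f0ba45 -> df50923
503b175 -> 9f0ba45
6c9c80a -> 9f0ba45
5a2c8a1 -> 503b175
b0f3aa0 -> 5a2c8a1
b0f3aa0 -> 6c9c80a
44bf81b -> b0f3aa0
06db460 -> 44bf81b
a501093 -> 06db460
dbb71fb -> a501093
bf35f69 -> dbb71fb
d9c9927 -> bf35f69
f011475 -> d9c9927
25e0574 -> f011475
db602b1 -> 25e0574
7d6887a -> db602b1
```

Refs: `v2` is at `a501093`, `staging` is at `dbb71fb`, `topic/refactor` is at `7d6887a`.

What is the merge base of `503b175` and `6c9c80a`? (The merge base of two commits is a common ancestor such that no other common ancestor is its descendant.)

9f0ba45

Ancestors of 503b175: {503b175, 9f0ba45, df50923}.
Ancestors of 6c9c80a: {6c9c80a, 9f0ba45, df50923}.
Common ancestors: {9f0ba45, df50923}.
Among these, 9f0ba45 is not an ancestor of any other common ancestor — it is the merge base.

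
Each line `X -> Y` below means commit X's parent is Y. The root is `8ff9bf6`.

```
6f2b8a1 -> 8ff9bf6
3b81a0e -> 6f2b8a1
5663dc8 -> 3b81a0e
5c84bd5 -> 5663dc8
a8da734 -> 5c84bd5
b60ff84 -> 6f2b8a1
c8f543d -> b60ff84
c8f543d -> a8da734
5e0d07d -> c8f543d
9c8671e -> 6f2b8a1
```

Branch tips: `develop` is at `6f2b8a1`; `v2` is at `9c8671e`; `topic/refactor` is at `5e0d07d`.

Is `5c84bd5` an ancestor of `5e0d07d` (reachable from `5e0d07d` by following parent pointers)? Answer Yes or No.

Yes

Ancestors of 5e0d07d (commits reachable by following parents): {3b81a0e, 5663dc8, 5c84bd5, 5e0d07d, 6f2b8a1, 8ff9bf6, a8da734, b60ff84, c8f543d}.
5c84bd5 is in that set, so it is an ancestor of 5e0d07d.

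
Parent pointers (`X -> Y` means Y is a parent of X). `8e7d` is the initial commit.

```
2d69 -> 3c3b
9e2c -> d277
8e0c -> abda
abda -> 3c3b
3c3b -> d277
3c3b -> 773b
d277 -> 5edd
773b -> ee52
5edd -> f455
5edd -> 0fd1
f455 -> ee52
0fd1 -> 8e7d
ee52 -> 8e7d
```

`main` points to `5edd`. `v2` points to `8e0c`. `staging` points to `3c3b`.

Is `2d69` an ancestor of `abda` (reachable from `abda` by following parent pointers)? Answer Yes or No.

Ancestors of abda: {0fd1, 3c3b, 5edd, 773b, 8e7d, abda, d277, ee52, f455}.
2d69 is not in that set, so it is not an ancestor of abda.

No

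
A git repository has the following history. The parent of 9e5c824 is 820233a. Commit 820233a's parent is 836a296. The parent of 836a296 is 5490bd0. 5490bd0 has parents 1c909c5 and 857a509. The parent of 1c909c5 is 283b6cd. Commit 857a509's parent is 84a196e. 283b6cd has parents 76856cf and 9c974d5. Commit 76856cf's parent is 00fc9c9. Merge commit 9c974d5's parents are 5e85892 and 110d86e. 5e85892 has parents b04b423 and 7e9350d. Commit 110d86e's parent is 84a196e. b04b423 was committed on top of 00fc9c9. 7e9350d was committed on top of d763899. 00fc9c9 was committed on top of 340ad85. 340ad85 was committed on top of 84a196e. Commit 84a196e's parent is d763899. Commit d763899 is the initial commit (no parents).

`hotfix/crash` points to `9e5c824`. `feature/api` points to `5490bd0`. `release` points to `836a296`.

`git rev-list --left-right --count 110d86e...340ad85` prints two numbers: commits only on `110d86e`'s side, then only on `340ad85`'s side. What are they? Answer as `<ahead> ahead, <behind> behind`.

Reachable from 110d86e: {110d86e, 84a196e, d763899}.
Reachable from 340ad85: {340ad85, 84a196e, d763899}.
Only in 110d86e's history (ahead): {110d86e} — 1.
Only in 340ad85's history (behind): {340ad85} — 1.

1 ahead, 1 behind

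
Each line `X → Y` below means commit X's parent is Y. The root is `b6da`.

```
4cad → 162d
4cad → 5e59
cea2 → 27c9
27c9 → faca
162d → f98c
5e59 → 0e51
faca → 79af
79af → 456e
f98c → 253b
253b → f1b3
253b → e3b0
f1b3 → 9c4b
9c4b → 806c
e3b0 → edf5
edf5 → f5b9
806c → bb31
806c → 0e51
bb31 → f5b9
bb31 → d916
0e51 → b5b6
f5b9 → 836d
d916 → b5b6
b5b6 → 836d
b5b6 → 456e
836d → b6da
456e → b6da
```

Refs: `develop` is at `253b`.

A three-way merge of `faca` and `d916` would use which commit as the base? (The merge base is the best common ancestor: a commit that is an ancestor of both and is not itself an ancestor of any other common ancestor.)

Ancestors of faca: {456e, 79af, b6da, faca}.
Ancestors of d916: {456e, 836d, b5b6, b6da, d916}.
Common ancestors: {456e, b6da}.
Among these, 456e is not an ancestor of any other common ancestor — it is the merge base.

456e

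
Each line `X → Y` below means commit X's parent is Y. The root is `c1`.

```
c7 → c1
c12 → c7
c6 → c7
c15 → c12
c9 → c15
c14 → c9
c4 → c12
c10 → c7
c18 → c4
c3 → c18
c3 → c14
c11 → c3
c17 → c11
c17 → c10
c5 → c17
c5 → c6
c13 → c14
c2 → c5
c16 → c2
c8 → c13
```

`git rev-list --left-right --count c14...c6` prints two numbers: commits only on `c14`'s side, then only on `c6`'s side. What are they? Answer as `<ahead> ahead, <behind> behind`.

4 ahead, 1 behind

Reachable from c14: {c1, c12, c14, c15, c7, c9}.
Reachable from c6: {c1, c6, c7}.
Only in c14's history (ahead): {c12, c14, c15, c9} — 4.
Only in c6's history (behind): {c6} — 1.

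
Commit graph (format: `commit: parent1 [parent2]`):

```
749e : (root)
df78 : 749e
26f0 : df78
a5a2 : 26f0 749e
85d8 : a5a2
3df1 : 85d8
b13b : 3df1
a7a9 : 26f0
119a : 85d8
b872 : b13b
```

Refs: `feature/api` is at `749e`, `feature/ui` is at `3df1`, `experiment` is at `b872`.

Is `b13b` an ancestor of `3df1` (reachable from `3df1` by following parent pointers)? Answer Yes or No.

Ancestors of 3df1: {26f0, 3df1, 749e, 85d8, a5a2, df78}.
b13b is not in that set, so it is not an ancestor of 3df1.

No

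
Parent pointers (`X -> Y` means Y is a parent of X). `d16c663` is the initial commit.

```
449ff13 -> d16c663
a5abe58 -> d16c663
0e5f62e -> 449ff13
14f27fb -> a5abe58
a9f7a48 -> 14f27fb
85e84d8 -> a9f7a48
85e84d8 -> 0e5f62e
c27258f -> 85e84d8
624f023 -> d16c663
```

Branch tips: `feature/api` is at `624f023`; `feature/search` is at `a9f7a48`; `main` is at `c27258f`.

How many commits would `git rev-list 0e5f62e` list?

3

Walking parent pointers from 0e5f62e: reachable set = {0e5f62e, 449ff13, d16c663}.
That is 3 commits.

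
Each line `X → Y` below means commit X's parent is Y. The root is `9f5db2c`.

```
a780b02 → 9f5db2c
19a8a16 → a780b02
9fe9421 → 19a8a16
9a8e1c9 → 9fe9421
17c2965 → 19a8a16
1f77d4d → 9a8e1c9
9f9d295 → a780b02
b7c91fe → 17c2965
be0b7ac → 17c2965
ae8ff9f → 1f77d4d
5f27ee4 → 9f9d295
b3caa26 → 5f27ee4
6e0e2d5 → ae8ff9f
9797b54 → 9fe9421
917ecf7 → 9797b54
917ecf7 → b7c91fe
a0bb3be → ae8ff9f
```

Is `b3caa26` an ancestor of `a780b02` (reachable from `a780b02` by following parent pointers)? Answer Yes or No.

No

Ancestors of a780b02: {9f5db2c, a780b02}.
b3caa26 is not in that set, so it is not an ancestor of a780b02.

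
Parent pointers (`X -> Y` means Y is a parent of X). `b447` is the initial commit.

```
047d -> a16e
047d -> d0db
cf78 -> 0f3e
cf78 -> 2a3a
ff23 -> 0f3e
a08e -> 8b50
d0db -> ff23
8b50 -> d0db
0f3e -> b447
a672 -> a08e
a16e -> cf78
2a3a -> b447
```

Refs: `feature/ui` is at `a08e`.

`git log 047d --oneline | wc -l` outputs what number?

Walking parent pointers from 047d: reachable set = {047d, 0f3e, 2a3a, a16e, b447, cf78, d0db, ff23}.
That is 8 commits.

8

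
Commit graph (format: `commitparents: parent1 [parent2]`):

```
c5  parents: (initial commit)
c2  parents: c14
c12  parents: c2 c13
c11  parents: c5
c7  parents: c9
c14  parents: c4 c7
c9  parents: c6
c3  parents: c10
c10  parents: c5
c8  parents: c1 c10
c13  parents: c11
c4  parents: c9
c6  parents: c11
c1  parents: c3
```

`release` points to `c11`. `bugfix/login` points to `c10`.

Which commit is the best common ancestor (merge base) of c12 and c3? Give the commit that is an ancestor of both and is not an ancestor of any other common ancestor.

c5

Ancestors of c12: {c11, c12, c13, c14, c2, c4, c5, c6, c7, c9}.
Ancestors of c3: {c10, c3, c5}.
Common ancestors: {c5}.
The only common ancestor is c5, so it is the merge base.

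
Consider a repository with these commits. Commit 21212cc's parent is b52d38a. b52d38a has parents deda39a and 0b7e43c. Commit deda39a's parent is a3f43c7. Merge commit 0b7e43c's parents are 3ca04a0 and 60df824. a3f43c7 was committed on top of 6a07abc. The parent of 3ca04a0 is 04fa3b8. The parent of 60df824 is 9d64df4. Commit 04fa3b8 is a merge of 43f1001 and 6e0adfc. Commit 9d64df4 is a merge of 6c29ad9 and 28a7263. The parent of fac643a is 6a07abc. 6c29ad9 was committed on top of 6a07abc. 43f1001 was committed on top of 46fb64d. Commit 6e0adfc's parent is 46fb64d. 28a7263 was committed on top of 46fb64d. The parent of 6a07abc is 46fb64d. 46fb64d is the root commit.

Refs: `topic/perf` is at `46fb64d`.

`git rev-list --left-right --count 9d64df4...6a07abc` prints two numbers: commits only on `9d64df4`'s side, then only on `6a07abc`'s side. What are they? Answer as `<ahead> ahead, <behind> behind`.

Reachable from 9d64df4: {28a7263, 46fb64d, 6a07abc, 6c29ad9, 9d64df4}.
Reachable from 6a07abc: {46fb64d, 6a07abc}.
Only in 9d64df4's history (ahead): {28a7263, 6c29ad9, 9d64df4} — 3.
Only in 6a07abc's history (behind): {} — 0.

3 ahead, 0 behind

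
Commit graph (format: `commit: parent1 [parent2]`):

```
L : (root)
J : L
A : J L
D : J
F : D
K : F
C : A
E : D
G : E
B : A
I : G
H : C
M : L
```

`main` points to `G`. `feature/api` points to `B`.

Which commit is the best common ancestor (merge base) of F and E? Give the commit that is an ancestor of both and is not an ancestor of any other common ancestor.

D

Ancestors of F: {D, F, J, L}.
Ancestors of E: {D, E, J, L}.
Common ancestors: {D, J, L}.
Among these, D is not an ancestor of any other common ancestor — it is the merge base.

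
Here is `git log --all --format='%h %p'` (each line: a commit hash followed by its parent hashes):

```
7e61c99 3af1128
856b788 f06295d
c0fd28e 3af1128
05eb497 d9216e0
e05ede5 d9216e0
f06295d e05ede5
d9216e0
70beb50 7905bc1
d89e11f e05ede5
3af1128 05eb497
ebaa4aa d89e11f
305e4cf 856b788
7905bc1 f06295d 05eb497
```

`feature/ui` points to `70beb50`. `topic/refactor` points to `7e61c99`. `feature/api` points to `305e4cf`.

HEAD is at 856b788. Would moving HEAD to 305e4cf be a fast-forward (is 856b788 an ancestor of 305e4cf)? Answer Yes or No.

A fast-forward from 856b788 to 305e4cf is possible iff 856b788 is an ancestor of 305e4cf.
Ancestors of 305e4cf: {305e4cf, 856b788, d9216e0, e05ede5, f06295d}.
856b788 is among them, so fast-forward is possible.

Yes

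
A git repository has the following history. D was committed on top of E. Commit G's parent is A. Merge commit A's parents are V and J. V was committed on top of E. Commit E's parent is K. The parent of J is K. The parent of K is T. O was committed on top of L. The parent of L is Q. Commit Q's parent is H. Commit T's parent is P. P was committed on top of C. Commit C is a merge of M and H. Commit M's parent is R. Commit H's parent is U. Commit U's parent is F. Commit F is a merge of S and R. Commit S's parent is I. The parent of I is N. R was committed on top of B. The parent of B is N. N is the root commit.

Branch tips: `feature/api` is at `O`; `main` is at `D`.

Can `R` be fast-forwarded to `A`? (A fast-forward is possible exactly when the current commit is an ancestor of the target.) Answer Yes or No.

A fast-forward from R to A is possible iff R is an ancestor of A.
Ancestors of A: {A, B, C, E, F, H, I, J, K, M, N, P, R, S, T, U, V}.
R is among them, so fast-forward is possible.

Yes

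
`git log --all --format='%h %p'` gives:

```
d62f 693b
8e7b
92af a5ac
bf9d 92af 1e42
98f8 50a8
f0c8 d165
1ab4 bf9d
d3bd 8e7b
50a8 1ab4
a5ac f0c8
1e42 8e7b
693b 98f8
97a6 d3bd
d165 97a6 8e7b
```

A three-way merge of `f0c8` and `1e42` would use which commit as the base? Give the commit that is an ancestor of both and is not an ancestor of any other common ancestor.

8e7b

Ancestors of f0c8: {8e7b, 97a6, d165, d3bd, f0c8}.
Ancestors of 1e42: {1e42, 8e7b}.
Common ancestors: {8e7b}.
The only common ancestor is 8e7b, so it is the merge base.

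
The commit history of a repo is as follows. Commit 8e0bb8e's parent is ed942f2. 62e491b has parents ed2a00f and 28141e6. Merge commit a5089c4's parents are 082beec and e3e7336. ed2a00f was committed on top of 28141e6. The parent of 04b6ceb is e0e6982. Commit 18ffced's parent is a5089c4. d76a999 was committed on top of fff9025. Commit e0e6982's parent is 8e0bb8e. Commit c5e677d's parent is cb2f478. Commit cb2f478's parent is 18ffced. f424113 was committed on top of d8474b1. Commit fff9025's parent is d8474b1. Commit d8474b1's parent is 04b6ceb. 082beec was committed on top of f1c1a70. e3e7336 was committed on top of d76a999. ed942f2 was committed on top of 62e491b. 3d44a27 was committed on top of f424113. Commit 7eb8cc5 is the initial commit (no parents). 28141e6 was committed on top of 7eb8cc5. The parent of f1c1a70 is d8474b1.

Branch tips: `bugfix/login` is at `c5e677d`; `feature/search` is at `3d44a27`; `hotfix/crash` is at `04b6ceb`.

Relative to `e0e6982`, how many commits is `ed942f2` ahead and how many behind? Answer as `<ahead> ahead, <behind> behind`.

Reachable from ed942f2: {28141e6, 62e491b, 7eb8cc5, ed2a00f, ed942f2}.
Reachable from e0e6982: {28141e6, 62e491b, 7eb8cc5, 8e0bb8e, e0e6982, ed2a00f, ed942f2}.
Only in ed942f2's history (ahead): {} — 0.
Only in e0e6982's history (behind): {8e0bb8e, e0e6982} — 2.

0 ahead, 2 behind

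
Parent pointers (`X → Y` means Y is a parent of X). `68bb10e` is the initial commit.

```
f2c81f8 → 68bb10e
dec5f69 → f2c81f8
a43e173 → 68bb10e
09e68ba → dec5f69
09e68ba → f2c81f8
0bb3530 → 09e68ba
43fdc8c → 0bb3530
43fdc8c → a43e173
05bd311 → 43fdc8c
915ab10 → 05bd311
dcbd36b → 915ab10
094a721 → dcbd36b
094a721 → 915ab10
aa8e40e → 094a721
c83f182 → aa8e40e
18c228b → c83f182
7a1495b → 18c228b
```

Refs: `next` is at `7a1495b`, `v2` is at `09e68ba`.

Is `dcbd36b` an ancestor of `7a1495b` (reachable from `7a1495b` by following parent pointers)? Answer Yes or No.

Ancestors of 7a1495b (commits reachable by following parents): {05bd311, 094a721, 09e68ba, 0bb3530, 18c228b, 43fdc8c, 68bb10e, 7a1495b, 915ab10, a43e173, aa8e40e, c83f182, dcbd36b, dec5f69, f2c81f8}.
dcbd36b is in that set, so it is an ancestor of 7a1495b.

Yes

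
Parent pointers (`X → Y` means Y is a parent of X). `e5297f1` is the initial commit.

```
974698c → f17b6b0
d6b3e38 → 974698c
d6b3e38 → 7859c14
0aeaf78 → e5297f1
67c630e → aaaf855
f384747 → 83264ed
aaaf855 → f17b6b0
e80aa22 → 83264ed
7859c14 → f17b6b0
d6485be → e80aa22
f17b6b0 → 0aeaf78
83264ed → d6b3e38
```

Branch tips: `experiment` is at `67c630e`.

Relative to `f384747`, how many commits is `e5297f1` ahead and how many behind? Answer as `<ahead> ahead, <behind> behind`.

0 ahead, 7 behind

Reachable from e5297f1: {e5297f1}.
Reachable from f384747: {0aeaf78, 7859c14, 83264ed, 974698c, d6b3e38, e5297f1, f17b6b0, f384747}.
Only in e5297f1's history (ahead): {} — 0.
Only in f384747's history (behind): {0aeaf78, 7859c14, 83264ed, 974698c, d6b3e38, f17b6b0, f384747} — 7.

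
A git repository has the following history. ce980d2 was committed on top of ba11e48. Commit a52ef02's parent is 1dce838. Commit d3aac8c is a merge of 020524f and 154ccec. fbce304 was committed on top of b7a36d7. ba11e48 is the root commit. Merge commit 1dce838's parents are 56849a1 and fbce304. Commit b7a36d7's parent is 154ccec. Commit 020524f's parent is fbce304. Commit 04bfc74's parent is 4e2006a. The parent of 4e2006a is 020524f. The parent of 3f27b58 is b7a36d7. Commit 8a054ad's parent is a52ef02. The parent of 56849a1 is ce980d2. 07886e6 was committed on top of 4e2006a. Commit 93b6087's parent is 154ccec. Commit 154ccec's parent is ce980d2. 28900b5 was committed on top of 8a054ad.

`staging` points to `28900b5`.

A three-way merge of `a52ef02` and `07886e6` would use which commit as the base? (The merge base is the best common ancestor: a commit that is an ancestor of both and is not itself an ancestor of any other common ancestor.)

fbce304

Ancestors of a52ef02: {154ccec, 1dce838, 56849a1, a52ef02, b7a36d7, ba11e48, ce980d2, fbce304}.
Ancestors of 07886e6: {020524f, 07886e6, 154ccec, 4e2006a, b7a36d7, ba11e48, ce980d2, fbce304}.
Common ancestors: {154ccec, b7a36d7, ba11e48, ce980d2, fbce304}.
Among these, fbce304 is not an ancestor of any other common ancestor — it is the merge base.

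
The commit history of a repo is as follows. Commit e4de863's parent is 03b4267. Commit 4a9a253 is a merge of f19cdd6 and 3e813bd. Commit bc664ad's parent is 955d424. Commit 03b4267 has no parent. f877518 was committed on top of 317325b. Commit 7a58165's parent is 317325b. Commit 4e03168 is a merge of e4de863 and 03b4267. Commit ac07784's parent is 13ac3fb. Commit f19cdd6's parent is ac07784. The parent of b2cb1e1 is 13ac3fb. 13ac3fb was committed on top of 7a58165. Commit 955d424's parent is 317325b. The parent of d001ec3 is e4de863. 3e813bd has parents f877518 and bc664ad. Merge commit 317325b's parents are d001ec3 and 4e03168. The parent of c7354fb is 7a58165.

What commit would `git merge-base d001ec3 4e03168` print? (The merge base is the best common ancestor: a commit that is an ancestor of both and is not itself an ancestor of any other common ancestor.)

e4de863

Ancestors of d001ec3: {03b4267, d001ec3, e4de863}.
Ancestors of 4e03168: {03b4267, 4e03168, e4de863}.
Common ancestors: {03b4267, e4de863}.
Among these, e4de863 is not an ancestor of any other common ancestor — it is the merge base.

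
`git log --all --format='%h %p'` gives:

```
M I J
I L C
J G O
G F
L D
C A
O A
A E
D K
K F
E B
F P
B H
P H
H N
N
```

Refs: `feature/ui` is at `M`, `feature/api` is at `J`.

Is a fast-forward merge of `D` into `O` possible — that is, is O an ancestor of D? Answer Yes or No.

No

A fast-forward from O to D is possible iff O is an ancestor of D.
Ancestors of D: {D, F, H, K, N, P}.
O is not among them, so fast-forward is not possible.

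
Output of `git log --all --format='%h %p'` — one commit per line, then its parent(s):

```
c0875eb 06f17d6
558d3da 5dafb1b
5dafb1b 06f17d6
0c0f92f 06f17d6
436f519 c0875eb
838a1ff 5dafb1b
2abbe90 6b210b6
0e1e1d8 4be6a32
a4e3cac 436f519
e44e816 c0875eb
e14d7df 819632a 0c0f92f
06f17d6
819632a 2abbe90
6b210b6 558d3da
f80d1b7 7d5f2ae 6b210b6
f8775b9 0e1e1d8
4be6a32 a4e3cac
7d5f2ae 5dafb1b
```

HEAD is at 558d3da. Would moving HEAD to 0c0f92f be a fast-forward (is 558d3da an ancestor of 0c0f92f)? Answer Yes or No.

No

A fast-forward from 558d3da to 0c0f92f is possible iff 558d3da is an ancestor of 0c0f92f.
Ancestors of 0c0f92f: {06f17d6, 0c0f92f}.
558d3da is not among them, so fast-forward is not possible.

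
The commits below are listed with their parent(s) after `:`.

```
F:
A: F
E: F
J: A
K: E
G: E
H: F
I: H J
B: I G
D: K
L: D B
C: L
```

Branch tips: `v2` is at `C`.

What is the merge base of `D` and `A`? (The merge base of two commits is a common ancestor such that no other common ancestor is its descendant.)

F

Ancestors of D: {D, E, F, K}.
Ancestors of A: {A, F}.
Common ancestors: {F}.
The only common ancestor is F, so it is the merge base.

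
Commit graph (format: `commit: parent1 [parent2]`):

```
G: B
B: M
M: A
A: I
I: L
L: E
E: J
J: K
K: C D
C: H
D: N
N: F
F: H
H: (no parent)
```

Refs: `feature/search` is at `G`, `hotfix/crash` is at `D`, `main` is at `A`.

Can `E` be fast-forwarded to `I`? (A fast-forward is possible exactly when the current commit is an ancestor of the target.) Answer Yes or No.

A fast-forward from E to I is possible iff E is an ancestor of I.
Ancestors of I: {C, D, E, F, H, I, J, K, L, N}.
E is among them, so fast-forward is possible.

Yes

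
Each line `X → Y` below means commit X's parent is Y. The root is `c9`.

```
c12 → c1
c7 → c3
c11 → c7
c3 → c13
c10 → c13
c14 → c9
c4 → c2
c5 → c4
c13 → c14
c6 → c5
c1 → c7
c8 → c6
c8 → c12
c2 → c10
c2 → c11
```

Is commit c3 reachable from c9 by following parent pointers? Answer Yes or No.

No

Ancestors of c9: {c9}.
c3 is not in that set, so it is not an ancestor of c9.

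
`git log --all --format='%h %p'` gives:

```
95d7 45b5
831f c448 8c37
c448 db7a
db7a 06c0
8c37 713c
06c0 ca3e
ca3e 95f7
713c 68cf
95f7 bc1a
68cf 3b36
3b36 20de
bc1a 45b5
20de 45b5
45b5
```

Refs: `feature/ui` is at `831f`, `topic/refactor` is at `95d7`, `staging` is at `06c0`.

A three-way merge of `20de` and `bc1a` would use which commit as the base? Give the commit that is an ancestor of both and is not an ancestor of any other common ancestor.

Ancestors of 20de: {20de, 45b5}.
Ancestors of bc1a: {45b5, bc1a}.
Common ancestors: {45b5}.
The only common ancestor is 45b5, so it is the merge base.

45b5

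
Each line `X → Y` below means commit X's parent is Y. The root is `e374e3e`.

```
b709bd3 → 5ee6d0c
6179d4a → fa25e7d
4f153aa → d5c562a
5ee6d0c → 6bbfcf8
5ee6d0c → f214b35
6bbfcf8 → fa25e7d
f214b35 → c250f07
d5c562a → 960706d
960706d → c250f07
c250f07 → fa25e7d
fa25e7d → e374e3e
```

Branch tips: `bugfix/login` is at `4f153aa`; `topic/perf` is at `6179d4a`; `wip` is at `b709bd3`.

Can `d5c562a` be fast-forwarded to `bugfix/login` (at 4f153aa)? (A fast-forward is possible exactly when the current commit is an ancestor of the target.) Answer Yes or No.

A fast-forward from d5c562a to 4f153aa is possible iff d5c562a is an ancestor of 4f153aa.
Ancestors of 4f153aa: {4f153aa, 960706d, c250f07, d5c562a, e374e3e, fa25e7d}.
d5c562a is among them, so fast-forward is possible.

Yes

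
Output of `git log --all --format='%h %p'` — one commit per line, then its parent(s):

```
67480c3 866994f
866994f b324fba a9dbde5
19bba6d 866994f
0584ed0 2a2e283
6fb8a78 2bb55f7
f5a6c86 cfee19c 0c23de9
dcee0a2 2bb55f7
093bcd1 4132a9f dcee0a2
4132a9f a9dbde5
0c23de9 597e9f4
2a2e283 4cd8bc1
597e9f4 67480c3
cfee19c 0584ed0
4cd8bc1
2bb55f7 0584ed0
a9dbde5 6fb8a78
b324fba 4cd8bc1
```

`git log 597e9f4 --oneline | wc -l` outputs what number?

10

Walking parent pointers from 597e9f4: reachable set = {0584ed0, 2a2e283, 2bb55f7, 4cd8bc1, 597e9f4, 67480c3, 6fb8a78, 866994f, a9dbde5, b324fba}.
That is 10 commits.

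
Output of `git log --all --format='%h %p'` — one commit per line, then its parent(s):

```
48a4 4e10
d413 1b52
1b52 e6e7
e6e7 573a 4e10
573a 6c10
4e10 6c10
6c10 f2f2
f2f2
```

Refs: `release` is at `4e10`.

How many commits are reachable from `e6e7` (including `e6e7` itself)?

5

Walking parent pointers from e6e7: reachable set = {4e10, 573a, 6c10, e6e7, f2f2}.
That is 5 commits.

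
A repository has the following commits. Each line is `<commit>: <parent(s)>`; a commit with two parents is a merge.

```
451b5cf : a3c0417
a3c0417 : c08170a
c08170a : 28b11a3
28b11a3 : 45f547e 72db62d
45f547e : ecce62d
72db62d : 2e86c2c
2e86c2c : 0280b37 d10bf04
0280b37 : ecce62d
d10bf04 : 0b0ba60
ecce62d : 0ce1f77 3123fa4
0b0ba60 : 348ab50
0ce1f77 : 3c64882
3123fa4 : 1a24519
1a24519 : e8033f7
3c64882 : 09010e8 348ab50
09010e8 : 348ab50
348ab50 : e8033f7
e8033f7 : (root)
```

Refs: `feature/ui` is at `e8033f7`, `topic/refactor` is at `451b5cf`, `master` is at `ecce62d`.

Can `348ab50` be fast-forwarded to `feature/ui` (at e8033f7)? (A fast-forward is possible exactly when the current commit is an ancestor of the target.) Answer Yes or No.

A fast-forward from 348ab50 to e8033f7 is possible iff 348ab50 is an ancestor of e8033f7.
Ancestors of e8033f7: {e8033f7}.
348ab50 is not among them, so fast-forward is not possible.

No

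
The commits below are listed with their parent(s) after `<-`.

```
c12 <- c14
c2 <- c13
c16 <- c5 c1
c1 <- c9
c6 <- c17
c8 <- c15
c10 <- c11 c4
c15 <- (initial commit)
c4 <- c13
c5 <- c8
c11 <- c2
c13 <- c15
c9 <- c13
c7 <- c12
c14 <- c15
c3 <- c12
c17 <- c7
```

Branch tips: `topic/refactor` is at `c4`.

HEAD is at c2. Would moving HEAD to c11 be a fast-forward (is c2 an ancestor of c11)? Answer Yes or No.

A fast-forward from c2 to c11 is possible iff c2 is an ancestor of c11.
Ancestors of c11: {c11, c13, c15, c2}.
c2 is among them, so fast-forward is possible.

Yes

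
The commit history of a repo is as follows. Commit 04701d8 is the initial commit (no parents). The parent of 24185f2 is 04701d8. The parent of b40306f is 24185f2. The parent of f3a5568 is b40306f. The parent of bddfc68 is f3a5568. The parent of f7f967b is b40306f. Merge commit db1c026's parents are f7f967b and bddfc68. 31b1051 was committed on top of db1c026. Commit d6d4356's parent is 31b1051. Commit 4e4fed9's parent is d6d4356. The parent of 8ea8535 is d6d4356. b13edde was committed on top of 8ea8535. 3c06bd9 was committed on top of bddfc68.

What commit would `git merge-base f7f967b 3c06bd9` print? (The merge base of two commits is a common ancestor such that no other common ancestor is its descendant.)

Ancestors of f7f967b: {04701d8, 24185f2, b40306f, f7f967b}.
Ancestors of 3c06bd9: {04701d8, 24185f2, 3c06bd9, b40306f, bddfc68, f3a5568}.
Common ancestors: {04701d8, 24185f2, b40306f}.
Among these, b40306f is not an ancestor of any other common ancestor — it is the merge base.

b40306f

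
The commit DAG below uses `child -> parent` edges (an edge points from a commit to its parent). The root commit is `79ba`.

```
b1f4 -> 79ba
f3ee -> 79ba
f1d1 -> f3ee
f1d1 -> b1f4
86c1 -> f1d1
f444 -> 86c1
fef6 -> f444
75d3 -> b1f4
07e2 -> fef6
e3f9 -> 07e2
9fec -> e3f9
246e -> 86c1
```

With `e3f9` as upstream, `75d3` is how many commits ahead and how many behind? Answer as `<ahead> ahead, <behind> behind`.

1 ahead, 7 behind

Reachable from 75d3: {75d3, 79ba, b1f4}.
Reachable from e3f9: {07e2, 79ba, 86c1, b1f4, e3f9, f1d1, f3ee, f444, fef6}.
Only in 75d3's history (ahead): {75d3} — 1.
Only in e3f9's history (behind): {07e2, 86c1, e3f9, f1d1, f3ee, f444, fef6} — 7.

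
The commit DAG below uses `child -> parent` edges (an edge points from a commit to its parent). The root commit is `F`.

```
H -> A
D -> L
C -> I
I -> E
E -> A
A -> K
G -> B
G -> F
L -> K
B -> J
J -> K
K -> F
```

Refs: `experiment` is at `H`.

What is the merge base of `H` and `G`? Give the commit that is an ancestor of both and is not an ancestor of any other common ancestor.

Ancestors of H: {A, F, H, K}.
Ancestors of G: {B, F, G, J, K}.
Common ancestors: {F, K}.
Among these, K is not an ancestor of any other common ancestor — it is the merge base.

K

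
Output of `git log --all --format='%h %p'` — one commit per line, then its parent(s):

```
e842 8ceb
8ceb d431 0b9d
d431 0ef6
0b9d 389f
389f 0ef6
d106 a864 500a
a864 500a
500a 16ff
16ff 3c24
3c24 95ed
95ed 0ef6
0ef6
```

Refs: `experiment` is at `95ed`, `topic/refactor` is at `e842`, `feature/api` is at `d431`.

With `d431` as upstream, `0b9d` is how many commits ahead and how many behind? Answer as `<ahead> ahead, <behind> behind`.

Reachable from 0b9d: {0b9d, 0ef6, 389f}.
Reachable from d431: {0ef6, d431}.
Only in 0b9d's history (ahead): {0b9d, 389f} — 2.
Only in d431's history (behind): {d431} — 1.

2 ahead, 1 behind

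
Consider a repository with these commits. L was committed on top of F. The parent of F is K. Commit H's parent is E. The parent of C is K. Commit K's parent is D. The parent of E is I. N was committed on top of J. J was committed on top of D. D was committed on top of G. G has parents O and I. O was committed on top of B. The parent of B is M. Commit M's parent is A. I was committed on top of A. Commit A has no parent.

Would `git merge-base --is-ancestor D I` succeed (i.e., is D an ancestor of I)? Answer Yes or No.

No

Ancestors of I: {A, I}.
D is not in that set, so it is not an ancestor of I.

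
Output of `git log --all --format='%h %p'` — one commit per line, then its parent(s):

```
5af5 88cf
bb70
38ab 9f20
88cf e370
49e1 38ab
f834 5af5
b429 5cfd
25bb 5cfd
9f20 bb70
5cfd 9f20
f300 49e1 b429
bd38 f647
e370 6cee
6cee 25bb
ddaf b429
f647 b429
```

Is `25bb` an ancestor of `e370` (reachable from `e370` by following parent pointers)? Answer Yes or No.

Yes

Ancestors of e370 (commits reachable by following parents): {25bb, 5cfd, 6cee, 9f20, bb70, e370}.
25bb is in that set, so it is an ancestor of e370.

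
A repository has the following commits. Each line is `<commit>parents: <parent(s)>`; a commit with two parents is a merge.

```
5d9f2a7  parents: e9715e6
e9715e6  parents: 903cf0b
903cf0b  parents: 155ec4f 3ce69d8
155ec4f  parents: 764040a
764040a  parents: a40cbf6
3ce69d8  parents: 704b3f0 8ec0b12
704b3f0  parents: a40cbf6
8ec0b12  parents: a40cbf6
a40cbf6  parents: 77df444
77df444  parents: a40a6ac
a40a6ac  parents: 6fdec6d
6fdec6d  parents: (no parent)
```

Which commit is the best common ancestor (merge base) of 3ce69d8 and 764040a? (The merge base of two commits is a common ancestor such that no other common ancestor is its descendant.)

a40cbf6

Ancestors of 3ce69d8: {3ce69d8, 6fdec6d, 704b3f0, 77df444, 8ec0b12, a40a6ac, a40cbf6}.
Ancestors of 764040a: {6fdec6d, 764040a, 77df444, a40a6ac, a40cbf6}.
Common ancestors: {6fdec6d, 77df444, a40a6ac, a40cbf6}.
Among these, a40cbf6 is not an ancestor of any other common ancestor — it is the merge base.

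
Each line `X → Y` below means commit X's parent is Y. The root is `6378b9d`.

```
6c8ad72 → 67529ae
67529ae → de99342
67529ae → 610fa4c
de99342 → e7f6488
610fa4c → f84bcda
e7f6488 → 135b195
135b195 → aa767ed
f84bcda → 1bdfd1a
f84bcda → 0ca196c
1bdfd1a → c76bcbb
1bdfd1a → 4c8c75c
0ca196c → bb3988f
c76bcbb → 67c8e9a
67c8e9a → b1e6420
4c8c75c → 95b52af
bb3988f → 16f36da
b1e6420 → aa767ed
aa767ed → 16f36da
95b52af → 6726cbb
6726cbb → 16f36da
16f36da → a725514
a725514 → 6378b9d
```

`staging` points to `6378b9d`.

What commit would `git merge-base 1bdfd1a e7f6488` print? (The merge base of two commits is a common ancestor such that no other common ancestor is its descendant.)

aa767ed

Ancestors of 1bdfd1a: {16f36da, 1bdfd1a, 4c8c75c, 6378b9d, 6726cbb, 67c8e9a, 95b52af, a725514, aa767ed, b1e6420, c76bcbb}.
Ancestors of e7f6488: {135b195, 16f36da, 6378b9d, a725514, aa767ed, e7f6488}.
Common ancestors: {16f36da, 6378b9d, a725514, aa767ed}.
Among these, aa767ed is not an ancestor of any other common ancestor — it is the merge base.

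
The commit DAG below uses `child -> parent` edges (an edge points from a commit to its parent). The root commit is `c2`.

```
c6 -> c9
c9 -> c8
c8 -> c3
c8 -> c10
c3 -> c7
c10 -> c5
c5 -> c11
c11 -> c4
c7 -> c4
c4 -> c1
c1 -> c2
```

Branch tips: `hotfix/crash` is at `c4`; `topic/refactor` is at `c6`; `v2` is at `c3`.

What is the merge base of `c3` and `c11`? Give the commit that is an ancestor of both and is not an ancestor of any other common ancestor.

Ancestors of c3: {c1, c2, c3, c4, c7}.
Ancestors of c11: {c1, c11, c2, c4}.
Common ancestors: {c1, c2, c4}.
Among these, c4 is not an ancestor of any other common ancestor — it is the merge base.

c4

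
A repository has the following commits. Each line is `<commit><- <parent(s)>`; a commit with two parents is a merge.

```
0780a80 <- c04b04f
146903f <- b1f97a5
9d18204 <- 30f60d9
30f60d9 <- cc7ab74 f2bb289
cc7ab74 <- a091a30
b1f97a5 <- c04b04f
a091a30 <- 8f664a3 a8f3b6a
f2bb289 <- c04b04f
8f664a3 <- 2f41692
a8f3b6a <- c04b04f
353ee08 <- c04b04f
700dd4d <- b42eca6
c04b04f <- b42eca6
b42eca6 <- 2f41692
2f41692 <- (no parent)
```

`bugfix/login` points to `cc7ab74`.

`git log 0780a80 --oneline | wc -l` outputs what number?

4

Walking parent pointers from 0780a80: reachable set = {0780a80, 2f41692, b42eca6, c04b04f}.
That is 4 commits.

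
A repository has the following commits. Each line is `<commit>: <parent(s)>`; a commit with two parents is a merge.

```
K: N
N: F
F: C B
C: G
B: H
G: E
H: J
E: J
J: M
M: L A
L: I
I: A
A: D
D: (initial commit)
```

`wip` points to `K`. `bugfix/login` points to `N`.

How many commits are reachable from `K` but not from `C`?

5

Reachable from K: {A, B, C, D, E, F, G, H, I, J, K, L, M, N}.
Reachable from C: {A, C, D, E, G, I, J, L, M}.
In K's history but not C's: {B, F, H, K, N} — 5 commits.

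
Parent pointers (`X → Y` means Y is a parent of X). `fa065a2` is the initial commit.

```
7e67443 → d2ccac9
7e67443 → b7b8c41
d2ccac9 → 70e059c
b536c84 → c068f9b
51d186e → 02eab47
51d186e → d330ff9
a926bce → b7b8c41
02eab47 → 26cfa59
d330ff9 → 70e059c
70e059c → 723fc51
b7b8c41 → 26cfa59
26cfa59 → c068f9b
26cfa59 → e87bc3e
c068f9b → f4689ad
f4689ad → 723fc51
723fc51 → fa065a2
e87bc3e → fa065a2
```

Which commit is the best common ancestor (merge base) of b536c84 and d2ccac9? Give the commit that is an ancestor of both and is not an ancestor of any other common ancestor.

Ancestors of b536c84: {723fc51, b536c84, c068f9b, f4689ad, fa065a2}.
Ancestors of d2ccac9: {70e059c, 723fc51, d2ccac9, fa065a2}.
Common ancestors: {723fc51, fa065a2}.
Among these, 723fc51 is not an ancestor of any other common ancestor — it is the merge base.

723fc51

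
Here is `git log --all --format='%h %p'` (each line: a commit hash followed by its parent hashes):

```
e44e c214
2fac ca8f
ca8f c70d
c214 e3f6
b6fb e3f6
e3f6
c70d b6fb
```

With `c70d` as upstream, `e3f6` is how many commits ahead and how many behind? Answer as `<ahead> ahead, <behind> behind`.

Reachable from e3f6: {e3f6}.
Reachable from c70d: {b6fb, c70d, e3f6}.
Only in e3f6's history (ahead): {} — 0.
Only in c70d's history (behind): {b6fb, c70d} — 2.

0 ahead, 2 behind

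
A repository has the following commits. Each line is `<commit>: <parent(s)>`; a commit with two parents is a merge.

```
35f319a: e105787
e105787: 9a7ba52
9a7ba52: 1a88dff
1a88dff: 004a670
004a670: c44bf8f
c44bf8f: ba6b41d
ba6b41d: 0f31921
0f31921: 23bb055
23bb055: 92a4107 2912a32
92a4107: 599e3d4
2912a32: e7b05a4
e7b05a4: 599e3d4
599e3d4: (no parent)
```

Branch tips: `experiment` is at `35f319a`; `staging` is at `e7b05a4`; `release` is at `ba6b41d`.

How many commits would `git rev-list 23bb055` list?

5

Walking parent pointers from 23bb055: reachable set = {23bb055, 2912a32, 599e3d4, 92a4107, e7b05a4}.
That is 5 commits.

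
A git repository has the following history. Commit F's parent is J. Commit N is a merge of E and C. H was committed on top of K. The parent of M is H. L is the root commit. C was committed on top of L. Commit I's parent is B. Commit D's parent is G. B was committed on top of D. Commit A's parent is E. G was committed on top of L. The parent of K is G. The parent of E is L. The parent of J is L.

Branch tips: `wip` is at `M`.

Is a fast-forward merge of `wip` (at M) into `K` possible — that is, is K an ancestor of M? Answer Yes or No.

A fast-forward from K to M is possible iff K is an ancestor of M.
Ancestors of M: {G, H, K, L, M}.
K is among them, so fast-forward is possible.

Yes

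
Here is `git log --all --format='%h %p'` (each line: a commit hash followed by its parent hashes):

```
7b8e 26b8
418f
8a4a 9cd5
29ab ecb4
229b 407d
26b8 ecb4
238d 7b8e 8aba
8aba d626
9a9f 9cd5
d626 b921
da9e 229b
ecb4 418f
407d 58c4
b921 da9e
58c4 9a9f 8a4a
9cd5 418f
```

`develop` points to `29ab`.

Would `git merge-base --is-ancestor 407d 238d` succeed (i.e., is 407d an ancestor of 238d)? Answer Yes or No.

Ancestors of 238d (commits reachable by following parents): {229b, 238d, 26b8, 407d, 418f, 58c4, 7b8e, 8a4a, 8aba, 9a9f, 9cd5, b921, d626, da9e, ecb4}.
407d is in that set, so it is an ancestor of 238d.

Yes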